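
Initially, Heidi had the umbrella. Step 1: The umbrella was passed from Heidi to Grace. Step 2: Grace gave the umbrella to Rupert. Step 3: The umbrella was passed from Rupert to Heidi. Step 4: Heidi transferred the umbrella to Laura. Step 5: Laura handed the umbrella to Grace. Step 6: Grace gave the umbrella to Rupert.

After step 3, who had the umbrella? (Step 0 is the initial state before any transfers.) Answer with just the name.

Answer: Heidi

Derivation:
Tracking the umbrella holder through step 3:
After step 0 (start): Heidi
After step 1: Grace
After step 2: Rupert
After step 3: Heidi

At step 3, the holder is Heidi.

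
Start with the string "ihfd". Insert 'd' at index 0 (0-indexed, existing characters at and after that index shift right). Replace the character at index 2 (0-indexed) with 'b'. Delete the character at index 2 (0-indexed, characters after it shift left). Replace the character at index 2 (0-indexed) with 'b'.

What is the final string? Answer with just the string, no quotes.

Applying each edit step by step:
Start: "ihfd"
Op 1 (insert 'd' at idx 0): "ihfd" -> "dihfd"
Op 2 (replace idx 2: 'h' -> 'b'): "dihfd" -> "dibfd"
Op 3 (delete idx 2 = 'b'): "dibfd" -> "difd"
Op 4 (replace idx 2: 'f' -> 'b'): "difd" -> "dibd"

Answer: dibd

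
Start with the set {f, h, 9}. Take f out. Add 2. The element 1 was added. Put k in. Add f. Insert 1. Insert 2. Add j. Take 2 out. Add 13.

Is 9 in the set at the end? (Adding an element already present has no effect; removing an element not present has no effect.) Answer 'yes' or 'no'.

Tracking the set through each operation:
Start: {9, f, h}
Event 1 (remove f): removed. Set: {9, h}
Event 2 (add 2): added. Set: {2, 9, h}
Event 3 (add 1): added. Set: {1, 2, 9, h}
Event 4 (add k): added. Set: {1, 2, 9, h, k}
Event 5 (add f): added. Set: {1, 2, 9, f, h, k}
Event 6 (add 1): already present, no change. Set: {1, 2, 9, f, h, k}
Event 7 (add 2): already present, no change. Set: {1, 2, 9, f, h, k}
Event 8 (add j): added. Set: {1, 2, 9, f, h, j, k}
Event 9 (remove 2): removed. Set: {1, 9, f, h, j, k}
Event 10 (add 13): added. Set: {1, 13, 9, f, h, j, k}

Final set: {1, 13, 9, f, h, j, k} (size 7)
9 is in the final set.

Answer: yes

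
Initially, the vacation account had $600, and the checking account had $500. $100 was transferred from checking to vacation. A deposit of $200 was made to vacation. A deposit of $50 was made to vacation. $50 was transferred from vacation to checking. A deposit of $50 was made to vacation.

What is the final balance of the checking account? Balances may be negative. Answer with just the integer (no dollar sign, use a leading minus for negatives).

Answer: 450

Derivation:
Tracking account balances step by step:
Start: vacation=600, checking=500
Event 1 (transfer 100 checking -> vacation): checking: 500 - 100 = 400, vacation: 600 + 100 = 700. Balances: vacation=700, checking=400
Event 2 (deposit 200 to vacation): vacation: 700 + 200 = 900. Balances: vacation=900, checking=400
Event 3 (deposit 50 to vacation): vacation: 900 + 50 = 950. Balances: vacation=950, checking=400
Event 4 (transfer 50 vacation -> checking): vacation: 950 - 50 = 900, checking: 400 + 50 = 450. Balances: vacation=900, checking=450
Event 5 (deposit 50 to vacation): vacation: 900 + 50 = 950. Balances: vacation=950, checking=450

Final balance of checking: 450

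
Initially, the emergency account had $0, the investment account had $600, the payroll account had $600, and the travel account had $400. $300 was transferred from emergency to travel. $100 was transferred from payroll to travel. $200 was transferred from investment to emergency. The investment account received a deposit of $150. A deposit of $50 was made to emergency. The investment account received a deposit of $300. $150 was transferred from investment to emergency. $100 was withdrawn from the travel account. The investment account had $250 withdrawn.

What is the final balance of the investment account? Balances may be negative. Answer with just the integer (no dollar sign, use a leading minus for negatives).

Tracking account balances step by step:
Start: emergency=0, investment=600, payroll=600, travel=400
Event 1 (transfer 300 emergency -> travel): emergency: 0 - 300 = -300, travel: 400 + 300 = 700. Balances: emergency=-300, investment=600, payroll=600, travel=700
Event 2 (transfer 100 payroll -> travel): payroll: 600 - 100 = 500, travel: 700 + 100 = 800. Balances: emergency=-300, investment=600, payroll=500, travel=800
Event 3 (transfer 200 investment -> emergency): investment: 600 - 200 = 400, emergency: -300 + 200 = -100. Balances: emergency=-100, investment=400, payroll=500, travel=800
Event 4 (deposit 150 to investment): investment: 400 + 150 = 550. Balances: emergency=-100, investment=550, payroll=500, travel=800
Event 5 (deposit 50 to emergency): emergency: -100 + 50 = -50. Balances: emergency=-50, investment=550, payroll=500, travel=800
Event 6 (deposit 300 to investment): investment: 550 + 300 = 850. Balances: emergency=-50, investment=850, payroll=500, travel=800
Event 7 (transfer 150 investment -> emergency): investment: 850 - 150 = 700, emergency: -50 + 150 = 100. Balances: emergency=100, investment=700, payroll=500, travel=800
Event 8 (withdraw 100 from travel): travel: 800 - 100 = 700. Balances: emergency=100, investment=700, payroll=500, travel=700
Event 9 (withdraw 250 from investment): investment: 700 - 250 = 450. Balances: emergency=100, investment=450, payroll=500, travel=700

Final balance of investment: 450

Answer: 450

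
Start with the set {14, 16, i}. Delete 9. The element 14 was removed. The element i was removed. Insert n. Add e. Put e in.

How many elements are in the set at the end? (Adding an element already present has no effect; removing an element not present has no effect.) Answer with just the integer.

Tracking the set through each operation:
Start: {14, 16, i}
Event 1 (remove 9): not present, no change. Set: {14, 16, i}
Event 2 (remove 14): removed. Set: {16, i}
Event 3 (remove i): removed. Set: {16}
Event 4 (add n): added. Set: {16, n}
Event 5 (add e): added. Set: {16, e, n}
Event 6 (add e): already present, no change. Set: {16, e, n}

Final set: {16, e, n} (size 3)

Answer: 3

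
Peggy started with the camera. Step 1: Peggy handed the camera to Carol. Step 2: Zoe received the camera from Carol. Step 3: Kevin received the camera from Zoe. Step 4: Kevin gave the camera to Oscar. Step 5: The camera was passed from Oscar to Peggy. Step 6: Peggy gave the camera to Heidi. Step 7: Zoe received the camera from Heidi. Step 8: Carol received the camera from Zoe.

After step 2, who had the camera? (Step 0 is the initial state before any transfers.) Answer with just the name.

Answer: Zoe

Derivation:
Tracking the camera holder through step 2:
After step 0 (start): Peggy
After step 1: Carol
After step 2: Zoe

At step 2, the holder is Zoe.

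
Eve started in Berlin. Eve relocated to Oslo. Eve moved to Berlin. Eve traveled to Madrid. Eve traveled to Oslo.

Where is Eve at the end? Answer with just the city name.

Answer: Oslo

Derivation:
Tracking Eve's location:
Start: Eve is in Berlin.
After move 1: Berlin -> Oslo. Eve is in Oslo.
After move 2: Oslo -> Berlin. Eve is in Berlin.
After move 3: Berlin -> Madrid. Eve is in Madrid.
After move 4: Madrid -> Oslo. Eve is in Oslo.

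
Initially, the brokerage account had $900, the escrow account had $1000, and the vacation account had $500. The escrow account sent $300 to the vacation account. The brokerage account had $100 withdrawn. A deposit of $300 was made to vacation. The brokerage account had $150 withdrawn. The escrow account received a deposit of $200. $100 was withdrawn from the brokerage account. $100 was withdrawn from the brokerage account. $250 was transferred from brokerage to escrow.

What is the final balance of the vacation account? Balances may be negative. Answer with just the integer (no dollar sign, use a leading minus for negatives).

Answer: 1100

Derivation:
Tracking account balances step by step:
Start: brokerage=900, escrow=1000, vacation=500
Event 1 (transfer 300 escrow -> vacation): escrow: 1000 - 300 = 700, vacation: 500 + 300 = 800. Balances: brokerage=900, escrow=700, vacation=800
Event 2 (withdraw 100 from brokerage): brokerage: 900 - 100 = 800. Balances: brokerage=800, escrow=700, vacation=800
Event 3 (deposit 300 to vacation): vacation: 800 + 300 = 1100. Balances: brokerage=800, escrow=700, vacation=1100
Event 4 (withdraw 150 from brokerage): brokerage: 800 - 150 = 650. Balances: brokerage=650, escrow=700, vacation=1100
Event 5 (deposit 200 to escrow): escrow: 700 + 200 = 900. Balances: brokerage=650, escrow=900, vacation=1100
Event 6 (withdraw 100 from brokerage): brokerage: 650 - 100 = 550. Balances: brokerage=550, escrow=900, vacation=1100
Event 7 (withdraw 100 from brokerage): brokerage: 550 - 100 = 450. Balances: brokerage=450, escrow=900, vacation=1100
Event 8 (transfer 250 brokerage -> escrow): brokerage: 450 - 250 = 200, escrow: 900 + 250 = 1150. Balances: brokerage=200, escrow=1150, vacation=1100

Final balance of vacation: 1100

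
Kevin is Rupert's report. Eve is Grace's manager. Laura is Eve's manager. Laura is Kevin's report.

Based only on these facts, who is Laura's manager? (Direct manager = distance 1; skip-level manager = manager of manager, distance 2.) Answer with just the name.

Reconstructing the manager chain from the given facts:
  Rupert -> Kevin -> Laura -> Eve -> Grace
(each arrow means 'manager of the next')
Positions in the chain (0 = top):
  position of Rupert: 0
  position of Kevin: 1
  position of Laura: 2
  position of Eve: 3
  position of Grace: 4

Laura is at position 2; the manager is 1 step up the chain, i.e. position 1: Kevin.

Answer: Kevin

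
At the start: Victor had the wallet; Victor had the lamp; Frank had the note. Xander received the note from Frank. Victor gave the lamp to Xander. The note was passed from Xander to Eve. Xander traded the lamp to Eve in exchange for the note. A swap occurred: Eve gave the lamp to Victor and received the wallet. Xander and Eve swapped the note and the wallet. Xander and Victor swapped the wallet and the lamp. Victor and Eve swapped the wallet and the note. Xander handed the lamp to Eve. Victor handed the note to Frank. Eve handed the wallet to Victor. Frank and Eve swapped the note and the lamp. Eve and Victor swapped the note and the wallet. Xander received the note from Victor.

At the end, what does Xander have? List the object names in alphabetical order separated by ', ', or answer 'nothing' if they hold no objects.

Tracking all object holders:
Start: wallet:Victor, lamp:Victor, note:Frank
Event 1 (give note: Frank -> Xander). State: wallet:Victor, lamp:Victor, note:Xander
Event 2 (give lamp: Victor -> Xander). State: wallet:Victor, lamp:Xander, note:Xander
Event 3 (give note: Xander -> Eve). State: wallet:Victor, lamp:Xander, note:Eve
Event 4 (swap lamp<->note: now lamp:Eve, note:Xander). State: wallet:Victor, lamp:Eve, note:Xander
Event 5 (swap lamp<->wallet: now lamp:Victor, wallet:Eve). State: wallet:Eve, lamp:Victor, note:Xander
Event 6 (swap note<->wallet: now note:Eve, wallet:Xander). State: wallet:Xander, lamp:Victor, note:Eve
Event 7 (swap wallet<->lamp: now wallet:Victor, lamp:Xander). State: wallet:Victor, lamp:Xander, note:Eve
Event 8 (swap wallet<->note: now wallet:Eve, note:Victor). State: wallet:Eve, lamp:Xander, note:Victor
Event 9 (give lamp: Xander -> Eve). State: wallet:Eve, lamp:Eve, note:Victor
Event 10 (give note: Victor -> Frank). State: wallet:Eve, lamp:Eve, note:Frank
Event 11 (give wallet: Eve -> Victor). State: wallet:Victor, lamp:Eve, note:Frank
Event 12 (swap note<->lamp: now note:Eve, lamp:Frank). State: wallet:Victor, lamp:Frank, note:Eve
Event 13 (swap note<->wallet: now note:Victor, wallet:Eve). State: wallet:Eve, lamp:Frank, note:Victor
Event 14 (give note: Victor -> Xander). State: wallet:Eve, lamp:Frank, note:Xander

Final state: wallet:Eve, lamp:Frank, note:Xander
Xander holds: note.

Answer: note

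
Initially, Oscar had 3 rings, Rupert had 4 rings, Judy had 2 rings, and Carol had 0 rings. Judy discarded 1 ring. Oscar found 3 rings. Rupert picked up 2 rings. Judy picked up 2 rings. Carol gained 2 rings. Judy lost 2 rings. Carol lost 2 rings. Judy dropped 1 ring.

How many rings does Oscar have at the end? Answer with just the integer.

Answer: 6

Derivation:
Tracking counts step by step:
Start: Oscar=3, Rupert=4, Judy=2, Carol=0
Event 1 (Judy -1): Judy: 2 -> 1. State: Oscar=3, Rupert=4, Judy=1, Carol=0
Event 2 (Oscar +3): Oscar: 3 -> 6. State: Oscar=6, Rupert=4, Judy=1, Carol=0
Event 3 (Rupert +2): Rupert: 4 -> 6. State: Oscar=6, Rupert=6, Judy=1, Carol=0
Event 4 (Judy +2): Judy: 1 -> 3. State: Oscar=6, Rupert=6, Judy=3, Carol=0
Event 5 (Carol +2): Carol: 0 -> 2. State: Oscar=6, Rupert=6, Judy=3, Carol=2
Event 6 (Judy -2): Judy: 3 -> 1. State: Oscar=6, Rupert=6, Judy=1, Carol=2
Event 7 (Carol -2): Carol: 2 -> 0. State: Oscar=6, Rupert=6, Judy=1, Carol=0
Event 8 (Judy -1): Judy: 1 -> 0. State: Oscar=6, Rupert=6, Judy=0, Carol=0

Oscar's final count: 6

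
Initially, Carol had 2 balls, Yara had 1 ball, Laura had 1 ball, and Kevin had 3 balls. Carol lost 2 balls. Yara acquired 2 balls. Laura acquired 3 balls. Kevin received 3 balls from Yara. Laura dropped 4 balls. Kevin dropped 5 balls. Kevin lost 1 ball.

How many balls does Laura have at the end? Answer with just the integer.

Answer: 0

Derivation:
Tracking counts step by step:
Start: Carol=2, Yara=1, Laura=1, Kevin=3
Event 1 (Carol -2): Carol: 2 -> 0. State: Carol=0, Yara=1, Laura=1, Kevin=3
Event 2 (Yara +2): Yara: 1 -> 3. State: Carol=0, Yara=3, Laura=1, Kevin=3
Event 3 (Laura +3): Laura: 1 -> 4. State: Carol=0, Yara=3, Laura=4, Kevin=3
Event 4 (Yara -> Kevin, 3): Yara: 3 -> 0, Kevin: 3 -> 6. State: Carol=0, Yara=0, Laura=4, Kevin=6
Event 5 (Laura -4): Laura: 4 -> 0. State: Carol=0, Yara=0, Laura=0, Kevin=6
Event 6 (Kevin -5): Kevin: 6 -> 1. State: Carol=0, Yara=0, Laura=0, Kevin=1
Event 7 (Kevin -1): Kevin: 1 -> 0. State: Carol=0, Yara=0, Laura=0, Kevin=0

Laura's final count: 0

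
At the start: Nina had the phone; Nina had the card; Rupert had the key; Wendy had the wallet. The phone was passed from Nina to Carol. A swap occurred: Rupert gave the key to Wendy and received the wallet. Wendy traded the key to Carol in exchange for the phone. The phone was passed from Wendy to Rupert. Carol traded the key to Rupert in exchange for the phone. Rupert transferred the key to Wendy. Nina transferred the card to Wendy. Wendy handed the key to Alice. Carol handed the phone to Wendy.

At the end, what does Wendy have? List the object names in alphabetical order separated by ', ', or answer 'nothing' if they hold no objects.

Tracking all object holders:
Start: phone:Nina, card:Nina, key:Rupert, wallet:Wendy
Event 1 (give phone: Nina -> Carol). State: phone:Carol, card:Nina, key:Rupert, wallet:Wendy
Event 2 (swap key<->wallet: now key:Wendy, wallet:Rupert). State: phone:Carol, card:Nina, key:Wendy, wallet:Rupert
Event 3 (swap key<->phone: now key:Carol, phone:Wendy). State: phone:Wendy, card:Nina, key:Carol, wallet:Rupert
Event 4 (give phone: Wendy -> Rupert). State: phone:Rupert, card:Nina, key:Carol, wallet:Rupert
Event 5 (swap key<->phone: now key:Rupert, phone:Carol). State: phone:Carol, card:Nina, key:Rupert, wallet:Rupert
Event 6 (give key: Rupert -> Wendy). State: phone:Carol, card:Nina, key:Wendy, wallet:Rupert
Event 7 (give card: Nina -> Wendy). State: phone:Carol, card:Wendy, key:Wendy, wallet:Rupert
Event 8 (give key: Wendy -> Alice). State: phone:Carol, card:Wendy, key:Alice, wallet:Rupert
Event 9 (give phone: Carol -> Wendy). State: phone:Wendy, card:Wendy, key:Alice, wallet:Rupert

Final state: phone:Wendy, card:Wendy, key:Alice, wallet:Rupert
Wendy holds: card, phone.

Answer: card, phone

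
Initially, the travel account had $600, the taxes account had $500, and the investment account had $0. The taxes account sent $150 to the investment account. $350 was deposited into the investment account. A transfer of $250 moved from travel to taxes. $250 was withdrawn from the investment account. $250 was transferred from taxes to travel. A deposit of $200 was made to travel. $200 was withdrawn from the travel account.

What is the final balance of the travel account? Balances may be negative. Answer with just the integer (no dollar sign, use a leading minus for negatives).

Answer: 600

Derivation:
Tracking account balances step by step:
Start: travel=600, taxes=500, investment=0
Event 1 (transfer 150 taxes -> investment): taxes: 500 - 150 = 350, investment: 0 + 150 = 150. Balances: travel=600, taxes=350, investment=150
Event 2 (deposit 350 to investment): investment: 150 + 350 = 500. Balances: travel=600, taxes=350, investment=500
Event 3 (transfer 250 travel -> taxes): travel: 600 - 250 = 350, taxes: 350 + 250 = 600. Balances: travel=350, taxes=600, investment=500
Event 4 (withdraw 250 from investment): investment: 500 - 250 = 250. Balances: travel=350, taxes=600, investment=250
Event 5 (transfer 250 taxes -> travel): taxes: 600 - 250 = 350, travel: 350 + 250 = 600. Balances: travel=600, taxes=350, investment=250
Event 6 (deposit 200 to travel): travel: 600 + 200 = 800. Balances: travel=800, taxes=350, investment=250
Event 7 (withdraw 200 from travel): travel: 800 - 200 = 600. Balances: travel=600, taxes=350, investment=250

Final balance of travel: 600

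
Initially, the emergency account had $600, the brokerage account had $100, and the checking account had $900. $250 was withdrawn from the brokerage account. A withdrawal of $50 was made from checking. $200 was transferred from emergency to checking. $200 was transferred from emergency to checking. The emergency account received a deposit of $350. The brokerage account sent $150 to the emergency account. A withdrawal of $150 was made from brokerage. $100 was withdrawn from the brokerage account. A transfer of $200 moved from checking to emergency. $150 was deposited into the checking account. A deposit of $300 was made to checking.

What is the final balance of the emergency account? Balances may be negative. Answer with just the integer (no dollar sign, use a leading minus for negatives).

Answer: 900

Derivation:
Tracking account balances step by step:
Start: emergency=600, brokerage=100, checking=900
Event 1 (withdraw 250 from brokerage): brokerage: 100 - 250 = -150. Balances: emergency=600, brokerage=-150, checking=900
Event 2 (withdraw 50 from checking): checking: 900 - 50 = 850. Balances: emergency=600, brokerage=-150, checking=850
Event 3 (transfer 200 emergency -> checking): emergency: 600 - 200 = 400, checking: 850 + 200 = 1050. Balances: emergency=400, brokerage=-150, checking=1050
Event 4 (transfer 200 emergency -> checking): emergency: 400 - 200 = 200, checking: 1050 + 200 = 1250. Balances: emergency=200, brokerage=-150, checking=1250
Event 5 (deposit 350 to emergency): emergency: 200 + 350 = 550. Balances: emergency=550, brokerage=-150, checking=1250
Event 6 (transfer 150 brokerage -> emergency): brokerage: -150 - 150 = -300, emergency: 550 + 150 = 700. Balances: emergency=700, brokerage=-300, checking=1250
Event 7 (withdraw 150 from brokerage): brokerage: -300 - 150 = -450. Balances: emergency=700, brokerage=-450, checking=1250
Event 8 (withdraw 100 from brokerage): brokerage: -450 - 100 = -550. Balances: emergency=700, brokerage=-550, checking=1250
Event 9 (transfer 200 checking -> emergency): checking: 1250 - 200 = 1050, emergency: 700 + 200 = 900. Balances: emergency=900, brokerage=-550, checking=1050
Event 10 (deposit 150 to checking): checking: 1050 + 150 = 1200. Balances: emergency=900, brokerage=-550, checking=1200
Event 11 (deposit 300 to checking): checking: 1200 + 300 = 1500. Balances: emergency=900, brokerage=-550, checking=1500

Final balance of emergency: 900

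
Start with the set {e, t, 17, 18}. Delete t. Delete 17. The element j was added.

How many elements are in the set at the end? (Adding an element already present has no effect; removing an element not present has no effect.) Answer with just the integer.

Answer: 3

Derivation:
Tracking the set through each operation:
Start: {17, 18, e, t}
Event 1 (remove t): removed. Set: {17, 18, e}
Event 2 (remove 17): removed. Set: {18, e}
Event 3 (add j): added. Set: {18, e, j}

Final set: {18, e, j} (size 3)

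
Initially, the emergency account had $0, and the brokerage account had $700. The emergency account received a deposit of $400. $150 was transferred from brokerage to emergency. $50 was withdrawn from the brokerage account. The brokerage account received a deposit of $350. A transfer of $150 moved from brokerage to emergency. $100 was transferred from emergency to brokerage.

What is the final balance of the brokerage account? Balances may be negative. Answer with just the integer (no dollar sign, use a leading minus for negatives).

Answer: 800

Derivation:
Tracking account balances step by step:
Start: emergency=0, brokerage=700
Event 1 (deposit 400 to emergency): emergency: 0 + 400 = 400. Balances: emergency=400, brokerage=700
Event 2 (transfer 150 brokerage -> emergency): brokerage: 700 - 150 = 550, emergency: 400 + 150 = 550. Balances: emergency=550, brokerage=550
Event 3 (withdraw 50 from brokerage): brokerage: 550 - 50 = 500. Balances: emergency=550, brokerage=500
Event 4 (deposit 350 to brokerage): brokerage: 500 + 350 = 850. Balances: emergency=550, brokerage=850
Event 5 (transfer 150 brokerage -> emergency): brokerage: 850 - 150 = 700, emergency: 550 + 150 = 700. Balances: emergency=700, brokerage=700
Event 6 (transfer 100 emergency -> brokerage): emergency: 700 - 100 = 600, brokerage: 700 + 100 = 800. Balances: emergency=600, brokerage=800

Final balance of brokerage: 800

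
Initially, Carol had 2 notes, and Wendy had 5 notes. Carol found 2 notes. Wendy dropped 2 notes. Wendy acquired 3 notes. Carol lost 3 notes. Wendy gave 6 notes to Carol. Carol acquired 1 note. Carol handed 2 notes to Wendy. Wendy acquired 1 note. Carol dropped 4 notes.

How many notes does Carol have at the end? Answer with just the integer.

Answer: 2

Derivation:
Tracking counts step by step:
Start: Carol=2, Wendy=5
Event 1 (Carol +2): Carol: 2 -> 4. State: Carol=4, Wendy=5
Event 2 (Wendy -2): Wendy: 5 -> 3. State: Carol=4, Wendy=3
Event 3 (Wendy +3): Wendy: 3 -> 6. State: Carol=4, Wendy=6
Event 4 (Carol -3): Carol: 4 -> 1. State: Carol=1, Wendy=6
Event 5 (Wendy -> Carol, 6): Wendy: 6 -> 0, Carol: 1 -> 7. State: Carol=7, Wendy=0
Event 6 (Carol +1): Carol: 7 -> 8. State: Carol=8, Wendy=0
Event 7 (Carol -> Wendy, 2): Carol: 8 -> 6, Wendy: 0 -> 2. State: Carol=6, Wendy=2
Event 8 (Wendy +1): Wendy: 2 -> 3. State: Carol=6, Wendy=3
Event 9 (Carol -4): Carol: 6 -> 2. State: Carol=2, Wendy=3

Carol's final count: 2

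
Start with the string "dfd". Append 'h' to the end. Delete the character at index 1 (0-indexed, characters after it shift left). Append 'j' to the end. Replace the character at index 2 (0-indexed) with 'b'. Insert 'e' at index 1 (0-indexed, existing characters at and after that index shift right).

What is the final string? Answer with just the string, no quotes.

Applying each edit step by step:
Start: "dfd"
Op 1 (append 'h'): "dfd" -> "dfdh"
Op 2 (delete idx 1 = 'f'): "dfdh" -> "ddh"
Op 3 (append 'j'): "ddh" -> "ddhj"
Op 4 (replace idx 2: 'h' -> 'b'): "ddhj" -> "ddbj"
Op 5 (insert 'e' at idx 1): "ddbj" -> "dedbj"

Answer: dedbj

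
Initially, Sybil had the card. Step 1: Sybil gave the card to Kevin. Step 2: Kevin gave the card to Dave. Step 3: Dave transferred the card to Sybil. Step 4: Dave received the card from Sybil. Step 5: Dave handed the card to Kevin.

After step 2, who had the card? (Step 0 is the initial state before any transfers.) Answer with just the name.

Tracking the card holder through step 2:
After step 0 (start): Sybil
After step 1: Kevin
After step 2: Dave

At step 2, the holder is Dave.

Answer: Dave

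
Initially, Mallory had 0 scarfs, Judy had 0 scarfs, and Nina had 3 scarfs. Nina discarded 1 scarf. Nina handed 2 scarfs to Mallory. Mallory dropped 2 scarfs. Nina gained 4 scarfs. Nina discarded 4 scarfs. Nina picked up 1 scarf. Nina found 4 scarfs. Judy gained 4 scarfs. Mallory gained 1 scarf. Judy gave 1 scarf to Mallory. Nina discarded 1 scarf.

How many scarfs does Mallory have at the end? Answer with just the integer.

Answer: 2

Derivation:
Tracking counts step by step:
Start: Mallory=0, Judy=0, Nina=3
Event 1 (Nina -1): Nina: 3 -> 2. State: Mallory=0, Judy=0, Nina=2
Event 2 (Nina -> Mallory, 2): Nina: 2 -> 0, Mallory: 0 -> 2. State: Mallory=2, Judy=0, Nina=0
Event 3 (Mallory -2): Mallory: 2 -> 0. State: Mallory=0, Judy=0, Nina=0
Event 4 (Nina +4): Nina: 0 -> 4. State: Mallory=0, Judy=0, Nina=4
Event 5 (Nina -4): Nina: 4 -> 0. State: Mallory=0, Judy=0, Nina=0
Event 6 (Nina +1): Nina: 0 -> 1. State: Mallory=0, Judy=0, Nina=1
Event 7 (Nina +4): Nina: 1 -> 5. State: Mallory=0, Judy=0, Nina=5
Event 8 (Judy +4): Judy: 0 -> 4. State: Mallory=0, Judy=4, Nina=5
Event 9 (Mallory +1): Mallory: 0 -> 1. State: Mallory=1, Judy=4, Nina=5
Event 10 (Judy -> Mallory, 1): Judy: 4 -> 3, Mallory: 1 -> 2. State: Mallory=2, Judy=3, Nina=5
Event 11 (Nina -1): Nina: 5 -> 4. State: Mallory=2, Judy=3, Nina=4

Mallory's final count: 2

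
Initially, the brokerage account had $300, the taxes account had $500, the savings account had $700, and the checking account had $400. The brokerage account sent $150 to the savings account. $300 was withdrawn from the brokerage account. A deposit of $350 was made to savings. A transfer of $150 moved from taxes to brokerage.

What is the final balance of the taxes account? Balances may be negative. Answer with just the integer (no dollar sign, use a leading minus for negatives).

Answer: 350

Derivation:
Tracking account balances step by step:
Start: brokerage=300, taxes=500, savings=700, checking=400
Event 1 (transfer 150 brokerage -> savings): brokerage: 300 - 150 = 150, savings: 700 + 150 = 850. Balances: brokerage=150, taxes=500, savings=850, checking=400
Event 2 (withdraw 300 from brokerage): brokerage: 150 - 300 = -150. Balances: brokerage=-150, taxes=500, savings=850, checking=400
Event 3 (deposit 350 to savings): savings: 850 + 350 = 1200. Balances: brokerage=-150, taxes=500, savings=1200, checking=400
Event 4 (transfer 150 taxes -> brokerage): taxes: 500 - 150 = 350, brokerage: -150 + 150 = 0. Balances: brokerage=0, taxes=350, savings=1200, checking=400

Final balance of taxes: 350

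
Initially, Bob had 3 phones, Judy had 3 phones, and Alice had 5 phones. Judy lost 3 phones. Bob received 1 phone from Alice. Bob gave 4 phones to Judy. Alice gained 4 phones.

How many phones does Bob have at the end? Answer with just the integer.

Tracking counts step by step:
Start: Bob=3, Judy=3, Alice=5
Event 1 (Judy -3): Judy: 3 -> 0. State: Bob=3, Judy=0, Alice=5
Event 2 (Alice -> Bob, 1): Alice: 5 -> 4, Bob: 3 -> 4. State: Bob=4, Judy=0, Alice=4
Event 3 (Bob -> Judy, 4): Bob: 4 -> 0, Judy: 0 -> 4. State: Bob=0, Judy=4, Alice=4
Event 4 (Alice +4): Alice: 4 -> 8. State: Bob=0, Judy=4, Alice=8

Bob's final count: 0

Answer: 0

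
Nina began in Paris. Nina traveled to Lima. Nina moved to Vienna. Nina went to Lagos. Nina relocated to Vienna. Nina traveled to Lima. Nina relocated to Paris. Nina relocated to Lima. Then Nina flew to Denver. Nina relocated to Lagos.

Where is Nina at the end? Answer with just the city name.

Answer: Lagos

Derivation:
Tracking Nina's location:
Start: Nina is in Paris.
After move 1: Paris -> Lima. Nina is in Lima.
After move 2: Lima -> Vienna. Nina is in Vienna.
After move 3: Vienna -> Lagos. Nina is in Lagos.
After move 4: Lagos -> Vienna. Nina is in Vienna.
After move 5: Vienna -> Lima. Nina is in Lima.
After move 6: Lima -> Paris. Nina is in Paris.
After move 7: Paris -> Lima. Nina is in Lima.
After move 8: Lima -> Denver. Nina is in Denver.
After move 9: Denver -> Lagos. Nina is in Lagos.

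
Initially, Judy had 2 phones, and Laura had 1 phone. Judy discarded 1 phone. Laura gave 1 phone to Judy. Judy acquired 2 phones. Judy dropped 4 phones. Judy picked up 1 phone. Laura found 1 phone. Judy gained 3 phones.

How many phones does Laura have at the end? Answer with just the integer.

Answer: 1

Derivation:
Tracking counts step by step:
Start: Judy=2, Laura=1
Event 1 (Judy -1): Judy: 2 -> 1. State: Judy=1, Laura=1
Event 2 (Laura -> Judy, 1): Laura: 1 -> 0, Judy: 1 -> 2. State: Judy=2, Laura=0
Event 3 (Judy +2): Judy: 2 -> 4. State: Judy=4, Laura=0
Event 4 (Judy -4): Judy: 4 -> 0. State: Judy=0, Laura=0
Event 5 (Judy +1): Judy: 0 -> 1. State: Judy=1, Laura=0
Event 6 (Laura +1): Laura: 0 -> 1. State: Judy=1, Laura=1
Event 7 (Judy +3): Judy: 1 -> 4. State: Judy=4, Laura=1

Laura's final count: 1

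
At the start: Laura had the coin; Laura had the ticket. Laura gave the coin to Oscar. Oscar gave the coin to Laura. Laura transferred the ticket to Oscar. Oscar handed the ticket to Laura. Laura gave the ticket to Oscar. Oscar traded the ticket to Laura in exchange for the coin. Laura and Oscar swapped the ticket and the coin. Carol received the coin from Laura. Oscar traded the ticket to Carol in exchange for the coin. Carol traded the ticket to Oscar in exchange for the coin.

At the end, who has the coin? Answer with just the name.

Answer: Carol

Derivation:
Tracking all object holders:
Start: coin:Laura, ticket:Laura
Event 1 (give coin: Laura -> Oscar). State: coin:Oscar, ticket:Laura
Event 2 (give coin: Oscar -> Laura). State: coin:Laura, ticket:Laura
Event 3 (give ticket: Laura -> Oscar). State: coin:Laura, ticket:Oscar
Event 4 (give ticket: Oscar -> Laura). State: coin:Laura, ticket:Laura
Event 5 (give ticket: Laura -> Oscar). State: coin:Laura, ticket:Oscar
Event 6 (swap ticket<->coin: now ticket:Laura, coin:Oscar). State: coin:Oscar, ticket:Laura
Event 7 (swap ticket<->coin: now ticket:Oscar, coin:Laura). State: coin:Laura, ticket:Oscar
Event 8 (give coin: Laura -> Carol). State: coin:Carol, ticket:Oscar
Event 9 (swap ticket<->coin: now ticket:Carol, coin:Oscar). State: coin:Oscar, ticket:Carol
Event 10 (swap ticket<->coin: now ticket:Oscar, coin:Carol). State: coin:Carol, ticket:Oscar

Final state: coin:Carol, ticket:Oscar
The coin is held by Carol.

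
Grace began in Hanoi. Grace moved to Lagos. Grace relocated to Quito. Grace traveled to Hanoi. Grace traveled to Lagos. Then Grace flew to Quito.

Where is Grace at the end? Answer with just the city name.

Answer: Quito

Derivation:
Tracking Grace's location:
Start: Grace is in Hanoi.
After move 1: Hanoi -> Lagos. Grace is in Lagos.
After move 2: Lagos -> Quito. Grace is in Quito.
After move 3: Quito -> Hanoi. Grace is in Hanoi.
After move 4: Hanoi -> Lagos. Grace is in Lagos.
After move 5: Lagos -> Quito. Grace is in Quito.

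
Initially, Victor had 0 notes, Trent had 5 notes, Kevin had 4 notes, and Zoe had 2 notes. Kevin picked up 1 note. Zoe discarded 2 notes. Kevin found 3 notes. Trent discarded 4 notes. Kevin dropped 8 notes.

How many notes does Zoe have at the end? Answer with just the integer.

Answer: 0

Derivation:
Tracking counts step by step:
Start: Victor=0, Trent=5, Kevin=4, Zoe=2
Event 1 (Kevin +1): Kevin: 4 -> 5. State: Victor=0, Trent=5, Kevin=5, Zoe=2
Event 2 (Zoe -2): Zoe: 2 -> 0. State: Victor=0, Trent=5, Kevin=5, Zoe=0
Event 3 (Kevin +3): Kevin: 5 -> 8. State: Victor=0, Trent=5, Kevin=8, Zoe=0
Event 4 (Trent -4): Trent: 5 -> 1. State: Victor=0, Trent=1, Kevin=8, Zoe=0
Event 5 (Kevin -8): Kevin: 8 -> 0. State: Victor=0, Trent=1, Kevin=0, Zoe=0

Zoe's final count: 0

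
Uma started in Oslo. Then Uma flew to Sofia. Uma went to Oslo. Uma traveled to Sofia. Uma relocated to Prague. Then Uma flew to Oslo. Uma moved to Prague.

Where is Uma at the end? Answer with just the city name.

Tracking Uma's location:
Start: Uma is in Oslo.
After move 1: Oslo -> Sofia. Uma is in Sofia.
After move 2: Sofia -> Oslo. Uma is in Oslo.
After move 3: Oslo -> Sofia. Uma is in Sofia.
After move 4: Sofia -> Prague. Uma is in Prague.
After move 5: Prague -> Oslo. Uma is in Oslo.
After move 6: Oslo -> Prague. Uma is in Prague.

Answer: Prague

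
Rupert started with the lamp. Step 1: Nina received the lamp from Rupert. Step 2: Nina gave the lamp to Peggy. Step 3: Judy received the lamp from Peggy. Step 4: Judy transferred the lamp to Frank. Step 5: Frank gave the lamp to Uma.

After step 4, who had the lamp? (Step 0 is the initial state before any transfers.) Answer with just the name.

Tracking the lamp holder through step 4:
After step 0 (start): Rupert
After step 1: Nina
After step 2: Peggy
After step 3: Judy
After step 4: Frank

At step 4, the holder is Frank.

Answer: Frank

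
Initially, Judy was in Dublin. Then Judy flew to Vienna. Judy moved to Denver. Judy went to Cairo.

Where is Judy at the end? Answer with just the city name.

Tracking Judy's location:
Start: Judy is in Dublin.
After move 1: Dublin -> Vienna. Judy is in Vienna.
After move 2: Vienna -> Denver. Judy is in Denver.
After move 3: Denver -> Cairo. Judy is in Cairo.

Answer: Cairo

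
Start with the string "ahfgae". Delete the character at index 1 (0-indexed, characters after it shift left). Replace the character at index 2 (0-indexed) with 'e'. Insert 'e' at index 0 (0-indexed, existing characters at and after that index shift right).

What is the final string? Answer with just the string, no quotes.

Applying each edit step by step:
Start: "ahfgae"
Op 1 (delete idx 1 = 'h'): "ahfgae" -> "afgae"
Op 2 (replace idx 2: 'g' -> 'e'): "afgae" -> "afeae"
Op 3 (insert 'e' at idx 0): "afeae" -> "eafeae"

Answer: eafeae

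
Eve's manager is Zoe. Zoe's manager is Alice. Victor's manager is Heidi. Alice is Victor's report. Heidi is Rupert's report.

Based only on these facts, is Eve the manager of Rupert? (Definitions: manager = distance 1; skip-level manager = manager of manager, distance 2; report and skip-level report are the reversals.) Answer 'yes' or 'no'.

Reconstructing the manager chain from the given facts:
  Rupert -> Heidi -> Victor -> Alice -> Zoe -> Eve
(each arrow means 'manager of the next')
Positions in the chain (0 = top):
  position of Rupert: 0
  position of Heidi: 1
  position of Victor: 2
  position of Alice: 3
  position of Zoe: 4
  position of Eve: 5

Eve is at position 5, Rupert is at position 0; signed distance (j - i) = -5.
'manager' requires j - i = 1. Actual distance is -5, so the relation does NOT hold.

Answer: no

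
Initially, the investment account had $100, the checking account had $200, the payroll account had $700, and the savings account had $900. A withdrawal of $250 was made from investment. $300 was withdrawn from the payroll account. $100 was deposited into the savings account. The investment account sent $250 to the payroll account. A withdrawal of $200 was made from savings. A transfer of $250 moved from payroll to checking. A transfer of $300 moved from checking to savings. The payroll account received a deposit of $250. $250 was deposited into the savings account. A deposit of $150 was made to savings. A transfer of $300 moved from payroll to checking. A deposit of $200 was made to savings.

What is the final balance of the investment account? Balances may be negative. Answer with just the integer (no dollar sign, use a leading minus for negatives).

Answer: -400

Derivation:
Tracking account balances step by step:
Start: investment=100, checking=200, payroll=700, savings=900
Event 1 (withdraw 250 from investment): investment: 100 - 250 = -150. Balances: investment=-150, checking=200, payroll=700, savings=900
Event 2 (withdraw 300 from payroll): payroll: 700 - 300 = 400. Balances: investment=-150, checking=200, payroll=400, savings=900
Event 3 (deposit 100 to savings): savings: 900 + 100 = 1000. Balances: investment=-150, checking=200, payroll=400, savings=1000
Event 4 (transfer 250 investment -> payroll): investment: -150 - 250 = -400, payroll: 400 + 250 = 650. Balances: investment=-400, checking=200, payroll=650, savings=1000
Event 5 (withdraw 200 from savings): savings: 1000 - 200 = 800. Balances: investment=-400, checking=200, payroll=650, savings=800
Event 6 (transfer 250 payroll -> checking): payroll: 650 - 250 = 400, checking: 200 + 250 = 450. Balances: investment=-400, checking=450, payroll=400, savings=800
Event 7 (transfer 300 checking -> savings): checking: 450 - 300 = 150, savings: 800 + 300 = 1100. Balances: investment=-400, checking=150, payroll=400, savings=1100
Event 8 (deposit 250 to payroll): payroll: 400 + 250 = 650. Balances: investment=-400, checking=150, payroll=650, savings=1100
Event 9 (deposit 250 to savings): savings: 1100 + 250 = 1350. Balances: investment=-400, checking=150, payroll=650, savings=1350
Event 10 (deposit 150 to savings): savings: 1350 + 150 = 1500. Balances: investment=-400, checking=150, payroll=650, savings=1500
Event 11 (transfer 300 payroll -> checking): payroll: 650 - 300 = 350, checking: 150 + 300 = 450. Balances: investment=-400, checking=450, payroll=350, savings=1500
Event 12 (deposit 200 to savings): savings: 1500 + 200 = 1700. Balances: investment=-400, checking=450, payroll=350, savings=1700

Final balance of investment: -400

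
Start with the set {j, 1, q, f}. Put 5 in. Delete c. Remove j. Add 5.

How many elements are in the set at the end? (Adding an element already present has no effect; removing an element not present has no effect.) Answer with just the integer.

Answer: 4

Derivation:
Tracking the set through each operation:
Start: {1, f, j, q}
Event 1 (add 5): added. Set: {1, 5, f, j, q}
Event 2 (remove c): not present, no change. Set: {1, 5, f, j, q}
Event 3 (remove j): removed. Set: {1, 5, f, q}
Event 4 (add 5): already present, no change. Set: {1, 5, f, q}

Final set: {1, 5, f, q} (size 4)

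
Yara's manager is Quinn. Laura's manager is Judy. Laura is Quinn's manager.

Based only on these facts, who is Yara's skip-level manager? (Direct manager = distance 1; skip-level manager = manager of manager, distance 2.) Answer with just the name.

Reconstructing the manager chain from the given facts:
  Judy -> Laura -> Quinn -> Yara
(each arrow means 'manager of the next')
Positions in the chain (0 = top):
  position of Judy: 0
  position of Laura: 1
  position of Quinn: 2
  position of Yara: 3

Yara is at position 3; the skip-level manager is 2 steps up the chain, i.e. position 1: Laura.

Answer: Laura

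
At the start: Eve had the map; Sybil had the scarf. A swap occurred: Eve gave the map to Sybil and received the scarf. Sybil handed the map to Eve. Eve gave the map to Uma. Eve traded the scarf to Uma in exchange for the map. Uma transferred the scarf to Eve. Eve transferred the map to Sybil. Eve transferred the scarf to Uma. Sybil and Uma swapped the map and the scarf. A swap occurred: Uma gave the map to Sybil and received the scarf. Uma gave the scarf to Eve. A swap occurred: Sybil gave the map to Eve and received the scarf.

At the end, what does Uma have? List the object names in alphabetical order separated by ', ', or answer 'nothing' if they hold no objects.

Answer: nothing

Derivation:
Tracking all object holders:
Start: map:Eve, scarf:Sybil
Event 1 (swap map<->scarf: now map:Sybil, scarf:Eve). State: map:Sybil, scarf:Eve
Event 2 (give map: Sybil -> Eve). State: map:Eve, scarf:Eve
Event 3 (give map: Eve -> Uma). State: map:Uma, scarf:Eve
Event 4 (swap scarf<->map: now scarf:Uma, map:Eve). State: map:Eve, scarf:Uma
Event 5 (give scarf: Uma -> Eve). State: map:Eve, scarf:Eve
Event 6 (give map: Eve -> Sybil). State: map:Sybil, scarf:Eve
Event 7 (give scarf: Eve -> Uma). State: map:Sybil, scarf:Uma
Event 8 (swap map<->scarf: now map:Uma, scarf:Sybil). State: map:Uma, scarf:Sybil
Event 9 (swap map<->scarf: now map:Sybil, scarf:Uma). State: map:Sybil, scarf:Uma
Event 10 (give scarf: Uma -> Eve). State: map:Sybil, scarf:Eve
Event 11 (swap map<->scarf: now map:Eve, scarf:Sybil). State: map:Eve, scarf:Sybil

Final state: map:Eve, scarf:Sybil
Uma holds: (nothing).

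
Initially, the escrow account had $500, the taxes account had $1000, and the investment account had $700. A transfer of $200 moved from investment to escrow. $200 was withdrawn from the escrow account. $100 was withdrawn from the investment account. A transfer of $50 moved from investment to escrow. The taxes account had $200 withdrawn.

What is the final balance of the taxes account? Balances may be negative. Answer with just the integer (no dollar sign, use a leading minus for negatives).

Tracking account balances step by step:
Start: escrow=500, taxes=1000, investment=700
Event 1 (transfer 200 investment -> escrow): investment: 700 - 200 = 500, escrow: 500 + 200 = 700. Balances: escrow=700, taxes=1000, investment=500
Event 2 (withdraw 200 from escrow): escrow: 700 - 200 = 500. Balances: escrow=500, taxes=1000, investment=500
Event 3 (withdraw 100 from investment): investment: 500 - 100 = 400. Balances: escrow=500, taxes=1000, investment=400
Event 4 (transfer 50 investment -> escrow): investment: 400 - 50 = 350, escrow: 500 + 50 = 550. Balances: escrow=550, taxes=1000, investment=350
Event 5 (withdraw 200 from taxes): taxes: 1000 - 200 = 800. Balances: escrow=550, taxes=800, investment=350

Final balance of taxes: 800

Answer: 800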